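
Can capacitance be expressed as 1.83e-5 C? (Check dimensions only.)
No

capacitance has SI base units: A^2 * s^4 / (kg * m^2)
C does NOT reduce to A^2 * s^4 / (kg * m^2); a valid unit for capacitance would be e.g. F.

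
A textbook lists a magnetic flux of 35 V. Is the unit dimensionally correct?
No

magnetic flux has SI base units: kg * m^2 / (A * s^2)
V does NOT reduce to kg * m^2 / (A * s^2); a valid unit for magnetic flux would be e.g. Wb.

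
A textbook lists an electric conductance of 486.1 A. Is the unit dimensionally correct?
No

electric conductance has SI base units: A^2 * s^3 / (kg * m^2)
A does NOT reduce to A^2 * s^3 / (kg * m^2); a valid unit for electric conductance would be e.g. S.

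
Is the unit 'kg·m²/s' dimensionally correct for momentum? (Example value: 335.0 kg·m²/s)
No

momentum has SI base units: kg * m / s
kg·m²/s does NOT reduce to kg * m / s; a valid unit for momentum would be e.g. kg·m/s.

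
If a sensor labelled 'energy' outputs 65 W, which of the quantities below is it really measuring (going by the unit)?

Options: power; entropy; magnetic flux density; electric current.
power

energy should have units dimensionally equivalent to kg * m^2 / s^2 (e.g. J).
The given unit 'W' reduces to kg * m^2 / s^3. Of the listed options, that is the dimensionality of power.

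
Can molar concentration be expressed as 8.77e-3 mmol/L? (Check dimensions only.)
Yes

molar concentration has SI base units: mol / m^3
mmol/L reduces to the same SI base units, so it is a valid unit for molar concentration.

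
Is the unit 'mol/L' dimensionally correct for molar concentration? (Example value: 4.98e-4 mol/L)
Yes

molar concentration has SI base units: mol / m^3
mol/L reduces to the same SI base units, so it is a valid unit for molar concentration.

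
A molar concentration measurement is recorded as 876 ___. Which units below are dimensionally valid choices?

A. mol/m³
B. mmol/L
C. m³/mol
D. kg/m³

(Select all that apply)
A, B

molar concentration has SI base units: mol / m^3

Checking each option against mol / m^3:
  A. mol/m³: ✓ matches
  B. mmol/L: ✓ matches
  C. m³/mol: ✗ does not match
  D. kg/m³: ✗ does not match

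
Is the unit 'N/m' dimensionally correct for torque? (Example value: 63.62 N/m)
No

torque has SI base units: kg * m^2 / s^2
N/m does NOT reduce to kg * m^2 / s^2; a valid unit for torque would be e.g. N·m.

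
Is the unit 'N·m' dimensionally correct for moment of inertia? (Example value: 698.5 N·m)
No

moment of inertia has SI base units: kg * m^2
N·m does NOT reduce to kg * m^2; a valid unit for moment of inertia would be e.g. kg·m².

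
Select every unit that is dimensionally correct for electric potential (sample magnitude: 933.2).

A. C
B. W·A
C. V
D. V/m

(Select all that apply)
C

electric potential has SI base units: kg * m^2 / (A * s^3)

Checking each option against kg * m^2 / (A * s^3):
  A. C: ✗ does not match
  B. W·A: ✗ does not match
  C. V: ✓ matches
  D. V/m: ✗ does not match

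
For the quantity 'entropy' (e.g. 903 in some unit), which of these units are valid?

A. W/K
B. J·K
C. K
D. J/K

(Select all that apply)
D

entropy has SI base units: kg * m^2 / (s^2 * K)

Checking each option against kg * m^2 / (s^2 * K):
  A. W/K: ✗ does not match
  B. J·K: ✗ does not match
  C. K: ✗ does not match
  D. J/K: ✓ matches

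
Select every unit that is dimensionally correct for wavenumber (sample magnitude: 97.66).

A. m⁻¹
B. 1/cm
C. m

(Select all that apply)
A, B

wavenumber has SI base units: 1 / m

Checking each option against 1 / m:
  A. m⁻¹: ✓ matches
  B. 1/cm: ✓ matches
  C. m: ✗ does not match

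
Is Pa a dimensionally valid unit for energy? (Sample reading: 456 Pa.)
No

energy has SI base units: kg * m^2 / s^2
Pa does NOT reduce to kg * m^2 / s^2; a valid unit for energy would be e.g. J.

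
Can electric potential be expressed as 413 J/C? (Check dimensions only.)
Yes

electric potential has SI base units: kg * m^2 / (A * s^3)
J/C reduces to the same SI base units, so it is a valid unit for electric potential.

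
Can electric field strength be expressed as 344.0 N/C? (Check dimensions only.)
Yes

electric field strength has SI base units: kg * m / (A * s^3)
N/C reduces to the same SI base units, so it is a valid unit for electric field strength.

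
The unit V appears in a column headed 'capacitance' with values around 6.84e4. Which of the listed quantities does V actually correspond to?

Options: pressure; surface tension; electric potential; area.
electric potential

capacitance should have units dimensionally equivalent to A^2 * s^4 / (kg * m^2) (e.g. F).
The given unit 'V' reduces to kg * m^2 / (A * s^3). Of the listed options, that is the dimensionality of electric potential.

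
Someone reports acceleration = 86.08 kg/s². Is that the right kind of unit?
No

acceleration has SI base units: m / s^2
kg/s² does NOT reduce to m / s^2; a valid unit for acceleration would be e.g. m/s².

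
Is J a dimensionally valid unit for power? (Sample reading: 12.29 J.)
No

power has SI base units: kg * m^2 / s^3
J does NOT reduce to kg * m^2 / s^3; a valid unit for power would be e.g. W.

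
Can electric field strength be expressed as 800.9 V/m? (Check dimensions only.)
Yes

electric field strength has SI base units: kg * m / (A * s^3)
V/m reduces to the same SI base units, so it is a valid unit for electric field strength.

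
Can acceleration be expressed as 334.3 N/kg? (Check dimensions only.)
Yes

acceleration has SI base units: m / s^2
N/kg reduces to the same SI base units, so it is a valid unit for acceleration.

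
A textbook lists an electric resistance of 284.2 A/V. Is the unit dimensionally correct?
No

electric resistance has SI base units: kg * m^2 / (A^2 * s^3)
A/V does NOT reduce to kg * m^2 / (A^2 * s^3); a valid unit for electric resistance would be e.g. Ω.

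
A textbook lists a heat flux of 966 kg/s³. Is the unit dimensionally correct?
Yes

heat flux has SI base units: kg / s^3
kg/s³ reduces to the same SI base units, so it is a valid unit for heat flux.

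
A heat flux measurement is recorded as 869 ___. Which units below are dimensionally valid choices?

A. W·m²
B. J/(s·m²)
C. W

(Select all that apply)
B

heat flux has SI base units: kg / s^3

Checking each option against kg / s^3:
  A. W·m²: ✗ does not match
  B. J/(s·m²): ✓ matches
  C. W: ✗ does not match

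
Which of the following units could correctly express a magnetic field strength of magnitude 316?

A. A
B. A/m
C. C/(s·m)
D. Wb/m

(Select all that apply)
B, C

magnetic field strength has SI base units: A / m

Checking each option against A / m:
  A. A: ✗ does not match
  B. A/m: ✓ matches
  C. C/(s·m): ✓ matches
  D. Wb/m: ✗ does not match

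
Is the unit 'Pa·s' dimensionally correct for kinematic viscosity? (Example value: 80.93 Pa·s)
No

kinematic viscosity has SI base units: m^2 / s
Pa·s does NOT reduce to m^2 / s; a valid unit for kinematic viscosity would be e.g. m²/s.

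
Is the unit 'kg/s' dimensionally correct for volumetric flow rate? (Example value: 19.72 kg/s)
No

volumetric flow rate has SI base units: m^3 / s
kg/s does NOT reduce to m^3 / s; a valid unit for volumetric flow rate would be e.g. m³/s.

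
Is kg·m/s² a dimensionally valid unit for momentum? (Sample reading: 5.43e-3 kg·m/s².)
No

momentum has SI base units: kg * m / s
kg·m/s² does NOT reduce to kg * m / s; a valid unit for momentum would be e.g. kg·m/s.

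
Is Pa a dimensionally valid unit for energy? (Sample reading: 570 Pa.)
No

energy has SI base units: kg * m^2 / s^2
Pa does NOT reduce to kg * m^2 / s^2; a valid unit for energy would be e.g. J.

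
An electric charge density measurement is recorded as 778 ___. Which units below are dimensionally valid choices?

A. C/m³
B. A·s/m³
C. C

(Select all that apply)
A, B

electric charge density has SI base units: A * s / m^3

Checking each option against A * s / m^3:
  A. C/m³: ✓ matches
  B. A·s/m³: ✓ matches
  C. C: ✗ does not match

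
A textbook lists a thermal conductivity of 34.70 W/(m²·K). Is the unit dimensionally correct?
No

thermal conductivity has SI base units: kg * m / (s^3 * K)
W/(m²·K) does NOT reduce to kg * m / (s^3 * K); a valid unit for thermal conductivity would be e.g. W/(m·K).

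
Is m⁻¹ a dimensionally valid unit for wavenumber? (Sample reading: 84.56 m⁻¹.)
Yes

wavenumber has SI base units: 1 / m
m⁻¹ reduces to the same SI base units, so it is a valid unit for wavenumber.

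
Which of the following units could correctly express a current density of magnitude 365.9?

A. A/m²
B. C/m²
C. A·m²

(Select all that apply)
A

current density has SI base units: A / m^2

Checking each option against A / m^2:
  A. A/m²: ✓ matches
  B. C/m²: ✗ does not match
  C. A·m²: ✗ does not match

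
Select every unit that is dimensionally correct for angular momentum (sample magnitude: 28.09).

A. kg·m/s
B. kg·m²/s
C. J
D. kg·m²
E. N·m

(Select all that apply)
B

angular momentum has SI base units: kg * m^2 / s

Checking each option against kg * m^2 / s:
  A. kg·m/s: ✗ does not match
  B. kg·m²/s: ✓ matches
  C. J: ✗ does not match
  D. kg·m²: ✗ does not match
  E. N·m: ✗ does not match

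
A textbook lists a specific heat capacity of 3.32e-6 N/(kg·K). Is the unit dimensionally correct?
No

specific heat capacity has SI base units: m^2 / (s^2 * K)
N/(kg·K) does NOT reduce to m^2 / (s^2 * K); a valid unit for specific heat capacity would be e.g. J/(kg·K).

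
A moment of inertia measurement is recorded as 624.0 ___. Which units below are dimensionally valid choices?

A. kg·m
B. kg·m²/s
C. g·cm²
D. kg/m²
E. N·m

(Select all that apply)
C

moment of inertia has SI base units: kg * m^2

Checking each option against kg * m^2:
  A. kg·m: ✗ does not match
  B. kg·m²/s: ✗ does not match
  C. g·cm²: ✓ matches
  D. kg/m²: ✗ does not match
  E. N·m: ✗ does not match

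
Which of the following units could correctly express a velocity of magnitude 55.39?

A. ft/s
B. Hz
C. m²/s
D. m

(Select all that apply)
A

velocity has SI base units: m / s

Checking each option against m / s:
  A. ft/s: ✓ matches
  B. Hz: ✗ does not match
  C. m²/s: ✗ does not match
  D. m: ✗ does not match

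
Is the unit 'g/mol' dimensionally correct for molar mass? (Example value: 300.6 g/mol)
Yes

molar mass has SI base units: kg / mol
g/mol reduces to the same SI base units, so it is a valid unit for molar mass.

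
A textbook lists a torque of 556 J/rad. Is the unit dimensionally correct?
Yes

torque has SI base units: kg * m^2 / s^2
J/rad reduces to the same SI base units, so it is a valid unit for torque.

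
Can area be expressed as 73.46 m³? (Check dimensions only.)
No

area has SI base units: m^2
m³ does NOT reduce to m^2; a valid unit for area would be e.g. m².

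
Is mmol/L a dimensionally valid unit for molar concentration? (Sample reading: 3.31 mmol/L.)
Yes

molar concentration has SI base units: mol / m^3
mmol/L reduces to the same SI base units, so it is a valid unit for molar concentration.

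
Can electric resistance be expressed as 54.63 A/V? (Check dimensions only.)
No

electric resistance has SI base units: kg * m^2 / (A^2 * s^3)
A/V does NOT reduce to kg * m^2 / (A^2 * s^3); a valid unit for electric resistance would be e.g. Ω.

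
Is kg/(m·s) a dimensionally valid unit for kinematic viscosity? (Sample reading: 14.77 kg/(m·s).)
No

kinematic viscosity has SI base units: m^2 / s
kg/(m·s) does NOT reduce to m^2 / s; a valid unit for kinematic viscosity would be e.g. m²/s.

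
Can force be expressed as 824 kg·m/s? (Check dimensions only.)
No

force has SI base units: kg * m / s^2
kg·m/s does NOT reduce to kg * m / s^2; a valid unit for force would be e.g. N.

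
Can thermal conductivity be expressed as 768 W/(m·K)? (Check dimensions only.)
Yes

thermal conductivity has SI base units: kg * m / (s^3 * K)
W/(m·K) reduces to the same SI base units, so it is a valid unit for thermal conductivity.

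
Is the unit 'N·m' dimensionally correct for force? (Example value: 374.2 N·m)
No

force has SI base units: kg * m / s^2
N·m does NOT reduce to kg * m / s^2; a valid unit for force would be e.g. N.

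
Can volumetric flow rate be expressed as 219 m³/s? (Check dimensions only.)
Yes

volumetric flow rate has SI base units: m^3 / s
m³/s reduces to the same SI base units, so it is a valid unit for volumetric flow rate.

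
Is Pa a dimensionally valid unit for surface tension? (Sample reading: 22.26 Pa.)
No

surface tension has SI base units: kg / s^2
Pa does NOT reduce to kg / s^2; a valid unit for surface tension would be e.g. N/m.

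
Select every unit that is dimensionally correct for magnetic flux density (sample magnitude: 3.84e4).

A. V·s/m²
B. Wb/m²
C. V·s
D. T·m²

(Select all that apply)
A, B

magnetic flux density has SI base units: kg / (A * s^2)

Checking each option against kg / (A * s^2):
  A. V·s/m²: ✓ matches
  B. Wb/m²: ✓ matches
  C. V·s: ✗ does not match
  D. T·m²: ✗ does not match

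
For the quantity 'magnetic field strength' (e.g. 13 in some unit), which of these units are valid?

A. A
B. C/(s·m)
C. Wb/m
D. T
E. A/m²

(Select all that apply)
B

magnetic field strength has SI base units: A / m

Checking each option against A / m:
  A. A: ✗ does not match
  B. C/(s·m): ✓ matches
  C. Wb/m: ✗ does not match
  D. T: ✗ does not match
  E. A/m²: ✗ does not match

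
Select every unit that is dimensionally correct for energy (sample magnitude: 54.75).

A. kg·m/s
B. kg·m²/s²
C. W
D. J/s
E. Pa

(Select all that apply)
B

energy has SI base units: kg * m^2 / s^2

Checking each option against kg * m^2 / s^2:
  A. kg·m/s: ✗ does not match
  B. kg·m²/s²: ✓ matches
  C. W: ✗ does not match
  D. J/s: ✗ does not match
  E. Pa: ✗ does not match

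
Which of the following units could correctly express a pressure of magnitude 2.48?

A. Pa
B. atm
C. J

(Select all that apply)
A, B

pressure has SI base units: kg / (m * s^2)

Checking each option against kg / (m * s^2):
  A. Pa: ✓ matches
  B. atm: ✓ matches
  C. J: ✗ does not match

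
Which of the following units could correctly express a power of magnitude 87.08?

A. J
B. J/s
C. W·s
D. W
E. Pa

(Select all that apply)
B, D

power has SI base units: kg * m^2 / s^3

Checking each option against kg * m^2 / s^3:
  A. J: ✗ does not match
  B. J/s: ✓ matches
  C. W·s: ✗ does not match
  D. W: ✓ matches
  E. Pa: ✗ does not match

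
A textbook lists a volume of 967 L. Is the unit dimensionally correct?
Yes

volume has SI base units: m^3
L reduces to the same SI base units, so it is a valid unit for volume.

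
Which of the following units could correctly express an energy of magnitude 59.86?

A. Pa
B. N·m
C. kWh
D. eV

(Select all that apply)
B, C, D

energy has SI base units: kg * m^2 / s^2

Checking each option against kg * m^2 / s^2:
  A. Pa: ✗ does not match
  B. N·m: ✓ matches
  C. kWh: ✓ matches
  D. eV: ✓ matches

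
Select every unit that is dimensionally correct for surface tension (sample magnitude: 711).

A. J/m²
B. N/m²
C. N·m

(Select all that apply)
A

surface tension has SI base units: kg / s^2

Checking each option against kg / s^2:
  A. J/m²: ✓ matches
  B. N/m²: ✗ does not match
  C. N·m: ✗ does not match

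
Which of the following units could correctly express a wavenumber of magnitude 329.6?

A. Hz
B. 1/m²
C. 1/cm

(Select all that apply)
C

wavenumber has SI base units: 1 / m

Checking each option against 1 / m:
  A. Hz: ✗ does not match
  B. 1/m²: ✗ does not match
  C. 1/cm: ✓ matches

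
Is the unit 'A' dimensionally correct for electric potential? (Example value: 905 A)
No

electric potential has SI base units: kg * m^2 / (A * s^3)
A does NOT reduce to kg * m^2 / (A * s^3); a valid unit for electric potential would be e.g. V.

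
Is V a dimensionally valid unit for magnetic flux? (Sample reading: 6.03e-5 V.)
No

magnetic flux has SI base units: kg * m^2 / (A * s^2)
V does NOT reduce to kg * m^2 / (A * s^2); a valid unit for magnetic flux would be e.g. Wb.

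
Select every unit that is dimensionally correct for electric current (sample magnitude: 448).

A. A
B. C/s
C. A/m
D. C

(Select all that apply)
A, B

electric current has SI base units: A

Checking each option against A:
  A. A: ✓ matches
  B. C/s: ✓ matches
  C. A/m: ✗ does not match
  D. C: ✗ does not match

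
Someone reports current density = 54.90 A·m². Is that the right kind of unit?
No

current density has SI base units: A / m^2
A·m² does NOT reduce to A / m^2; a valid unit for current density would be e.g. A/m².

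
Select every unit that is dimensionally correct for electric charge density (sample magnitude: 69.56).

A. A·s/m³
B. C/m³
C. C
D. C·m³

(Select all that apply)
A, B

electric charge density has SI base units: A * s / m^3

Checking each option against A * s / m^3:
  A. A·s/m³: ✓ matches
  B. C/m³: ✓ matches
  C. C: ✗ does not match
  D. C·m³: ✗ does not match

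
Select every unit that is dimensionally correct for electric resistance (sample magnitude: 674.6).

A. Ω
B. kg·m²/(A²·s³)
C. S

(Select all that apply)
A, B

electric resistance has SI base units: kg * m^2 / (A^2 * s^3)

Checking each option against kg * m^2 / (A^2 * s^3):
  A. Ω: ✓ matches
  B. kg·m²/(A²·s³): ✓ matches
  C. S: ✗ does not match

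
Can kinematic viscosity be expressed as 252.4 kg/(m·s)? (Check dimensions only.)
No

kinematic viscosity has SI base units: m^2 / s
kg/(m·s) does NOT reduce to m^2 / s; a valid unit for kinematic viscosity would be e.g. m²/s.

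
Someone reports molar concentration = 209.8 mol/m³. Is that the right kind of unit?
Yes

molar concentration has SI base units: mol / m^3
mol/m³ reduces to the same SI base units, so it is a valid unit for molar concentration.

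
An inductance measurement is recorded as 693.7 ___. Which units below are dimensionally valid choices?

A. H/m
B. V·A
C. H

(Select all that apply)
C

inductance has SI base units: kg * m^2 / (A^2 * s^2)

Checking each option against kg * m^2 / (A^2 * s^2):
  A. H/m: ✗ does not match
  B. V·A: ✗ does not match
  C. H: ✓ matches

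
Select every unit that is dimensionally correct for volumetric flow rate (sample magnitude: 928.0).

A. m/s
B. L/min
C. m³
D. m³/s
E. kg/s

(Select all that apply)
B, D

volumetric flow rate has SI base units: m^3 / s

Checking each option against m^3 / s:
  A. m/s: ✗ does not match
  B. L/min: ✓ matches
  C. m³: ✗ does not match
  D. m³/s: ✓ matches
  E. kg/s: ✗ does not match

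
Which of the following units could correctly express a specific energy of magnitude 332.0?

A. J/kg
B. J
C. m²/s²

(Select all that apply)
A, C

specific energy has SI base units: m^2 / s^2

Checking each option against m^2 / s^2:
  A. J/kg: ✓ matches
  B. J: ✗ does not match
  C. m²/s²: ✓ matches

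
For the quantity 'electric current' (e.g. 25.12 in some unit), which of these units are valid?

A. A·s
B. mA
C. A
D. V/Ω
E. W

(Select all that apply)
B, C, D

electric current has SI base units: A

Checking each option against A:
  A. A·s: ✗ does not match
  B. mA: ✓ matches
  C. A: ✓ matches
  D. V/Ω: ✓ matches
  E. W: ✗ does not match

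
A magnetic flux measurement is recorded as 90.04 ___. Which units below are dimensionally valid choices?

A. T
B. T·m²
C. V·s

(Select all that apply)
B, C

magnetic flux has SI base units: kg * m^2 / (A * s^2)

Checking each option against kg * m^2 / (A * s^2):
  A. T: ✗ does not match
  B. T·m²: ✓ matches
  C. V·s: ✓ matches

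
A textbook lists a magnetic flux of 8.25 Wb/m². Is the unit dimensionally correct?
No

magnetic flux has SI base units: kg * m^2 / (A * s^2)
Wb/m² does NOT reduce to kg * m^2 / (A * s^2); a valid unit for magnetic flux would be e.g. Wb.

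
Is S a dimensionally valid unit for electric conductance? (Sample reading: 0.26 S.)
Yes

electric conductance has SI base units: A^2 * s^3 / (kg * m^2)
S reduces to the same SI base units, so it is a valid unit for electric conductance.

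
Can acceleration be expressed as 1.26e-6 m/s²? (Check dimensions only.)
Yes

acceleration has SI base units: m / s^2
m/s² reduces to the same SI base units, so it is a valid unit for acceleration.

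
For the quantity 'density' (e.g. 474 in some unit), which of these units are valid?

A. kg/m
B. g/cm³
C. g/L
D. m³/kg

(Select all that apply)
B, C

density has SI base units: kg / m^3

Checking each option against kg / m^3:
  A. kg/m: ✗ does not match
  B. g/cm³: ✓ matches
  C. g/L: ✓ matches
  D. m³/kg: ✗ does not match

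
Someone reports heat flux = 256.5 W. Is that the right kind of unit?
No

heat flux has SI base units: kg / s^3
W does NOT reduce to kg / s^3; a valid unit for heat flux would be e.g. W/m².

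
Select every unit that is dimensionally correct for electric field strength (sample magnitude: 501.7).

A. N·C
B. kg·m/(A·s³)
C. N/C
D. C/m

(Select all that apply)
B, C

electric field strength has SI base units: kg * m / (A * s^3)

Checking each option against kg * m / (A * s^3):
  A. N·C: ✗ does not match
  B. kg·m/(A·s³): ✓ matches
  C. N/C: ✓ matches
  D. C/m: ✗ does not match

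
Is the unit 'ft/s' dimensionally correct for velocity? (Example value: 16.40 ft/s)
Yes

velocity has SI base units: m / s
ft/s reduces to the same SI base units, so it is a valid unit for velocity.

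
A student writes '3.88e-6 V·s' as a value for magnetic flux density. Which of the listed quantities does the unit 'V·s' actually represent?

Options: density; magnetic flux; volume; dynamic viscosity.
magnetic flux

magnetic flux density should have units dimensionally equivalent to kg / (A * s^2) (e.g. T).
The given unit 'V·s' reduces to kg * m^2 / (A * s^2). Of the listed options, that is the dimensionality of magnetic flux.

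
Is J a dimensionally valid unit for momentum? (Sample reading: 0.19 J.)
No

momentum has SI base units: kg * m / s
J does NOT reduce to kg * m / s; a valid unit for momentum would be e.g. kg·m/s.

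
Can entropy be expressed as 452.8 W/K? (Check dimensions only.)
No

entropy has SI base units: kg * m^2 / (s^2 * K)
W/K does NOT reduce to kg * m^2 / (s^2 * K); a valid unit for entropy would be e.g. J/K.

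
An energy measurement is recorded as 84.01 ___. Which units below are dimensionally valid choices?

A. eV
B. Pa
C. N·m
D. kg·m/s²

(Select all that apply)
A, C

energy has SI base units: kg * m^2 / s^2

Checking each option against kg * m^2 / s^2:
  A. eV: ✓ matches
  B. Pa: ✗ does not match
  C. N·m: ✓ matches
  D. kg·m/s²: ✗ does not match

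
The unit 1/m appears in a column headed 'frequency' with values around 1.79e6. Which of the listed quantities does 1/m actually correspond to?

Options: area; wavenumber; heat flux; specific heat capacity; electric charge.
wavenumber

frequency should have units dimensionally equivalent to 1 / s (e.g. Hz).
The given unit '1/m' reduces to 1 / m. Of the listed options, that is the dimensionality of wavenumber.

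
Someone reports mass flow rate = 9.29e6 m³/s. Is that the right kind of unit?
No

mass flow rate has SI base units: kg / s
m³/s does NOT reduce to kg / s; a valid unit for mass flow rate would be e.g. kg/s.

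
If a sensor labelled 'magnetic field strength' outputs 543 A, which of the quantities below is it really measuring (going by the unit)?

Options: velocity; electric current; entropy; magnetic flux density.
electric current

magnetic field strength should have units dimensionally equivalent to A / m (e.g. A/m).
The given unit 'A' reduces to A. Of the listed options, that is the dimensionality of electric current.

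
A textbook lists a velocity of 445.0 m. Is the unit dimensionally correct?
No

velocity has SI base units: m / s
m does NOT reduce to m / s; a valid unit for velocity would be e.g. m/s.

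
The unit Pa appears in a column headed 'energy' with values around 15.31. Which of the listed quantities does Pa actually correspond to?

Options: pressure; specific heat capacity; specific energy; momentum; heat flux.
pressure

energy should have units dimensionally equivalent to kg * m^2 / s^2 (e.g. J).
The given unit 'Pa' reduces to kg / (m * s^2). Of the listed options, that is the dimensionality of pressure.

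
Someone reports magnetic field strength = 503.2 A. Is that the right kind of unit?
No

magnetic field strength has SI base units: A / m
A does NOT reduce to A / m; a valid unit for magnetic field strength would be e.g. A/m.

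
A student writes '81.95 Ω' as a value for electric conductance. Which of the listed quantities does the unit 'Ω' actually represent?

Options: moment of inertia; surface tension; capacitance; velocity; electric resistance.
electric resistance

electric conductance should have units dimensionally equivalent to A^2 * s^3 / (kg * m^2) (e.g. S).
The given unit 'Ω' reduces to kg * m^2 / (A^2 * s^3). Of the listed options, that is the dimensionality of electric resistance.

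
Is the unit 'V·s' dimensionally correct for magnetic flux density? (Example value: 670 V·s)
No

magnetic flux density has SI base units: kg / (A * s^2)
V·s does NOT reduce to kg / (A * s^2); a valid unit for magnetic flux density would be e.g. T.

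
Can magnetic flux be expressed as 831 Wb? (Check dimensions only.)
Yes

magnetic flux has SI base units: kg * m^2 / (A * s^2)
Wb reduces to the same SI base units, so it is a valid unit for magnetic flux.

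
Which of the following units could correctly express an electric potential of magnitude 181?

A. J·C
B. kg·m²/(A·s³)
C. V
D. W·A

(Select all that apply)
B, C

electric potential has SI base units: kg * m^2 / (A * s^3)

Checking each option against kg * m^2 / (A * s^3):
  A. J·C: ✗ does not match
  B. kg·m²/(A·s³): ✓ matches
  C. V: ✓ matches
  D. W·A: ✗ does not match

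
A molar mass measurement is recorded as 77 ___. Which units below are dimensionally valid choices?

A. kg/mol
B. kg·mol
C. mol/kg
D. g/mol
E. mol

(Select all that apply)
A, D

molar mass has SI base units: kg / mol

Checking each option against kg / mol:
  A. kg/mol: ✓ matches
  B. kg·mol: ✗ does not match
  C. mol/kg: ✗ does not match
  D. g/mol: ✓ matches
  E. mol: ✗ does not match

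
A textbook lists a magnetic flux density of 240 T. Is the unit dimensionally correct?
Yes

magnetic flux density has SI base units: kg / (A * s^2)
T reduces to the same SI base units, so it is a valid unit for magnetic flux density.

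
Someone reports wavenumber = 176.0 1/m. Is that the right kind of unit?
Yes

wavenumber has SI base units: 1 / m
1/m reduces to the same SI base units, so it is a valid unit for wavenumber.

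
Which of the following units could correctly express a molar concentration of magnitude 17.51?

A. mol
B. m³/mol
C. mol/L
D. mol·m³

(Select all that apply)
C

molar concentration has SI base units: mol / m^3

Checking each option against mol / m^3:
  A. mol: ✗ does not match
  B. m³/mol: ✗ does not match
  C. mol/L: ✓ matches
  D. mol·m³: ✗ does not match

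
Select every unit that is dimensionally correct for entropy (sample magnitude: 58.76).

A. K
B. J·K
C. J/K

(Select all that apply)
C

entropy has SI base units: kg * m^2 / (s^2 * K)

Checking each option against kg * m^2 / (s^2 * K):
  A. K: ✗ does not match
  B. J·K: ✗ does not match
  C. J/K: ✓ matches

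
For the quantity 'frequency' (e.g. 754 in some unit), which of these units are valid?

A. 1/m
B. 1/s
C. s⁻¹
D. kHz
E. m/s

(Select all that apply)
B, C, D

frequency has SI base units: 1 / s

Checking each option against 1 / s:
  A. 1/m: ✗ does not match
  B. 1/s: ✓ matches
  C. s⁻¹: ✓ matches
  D. kHz: ✓ matches
  E. m/s: ✗ does not match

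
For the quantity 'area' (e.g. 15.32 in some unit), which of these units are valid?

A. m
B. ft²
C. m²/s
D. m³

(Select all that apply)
B

area has SI base units: m^2

Checking each option against m^2:
  A. m: ✗ does not match
  B. ft²: ✓ matches
  C. m²/s: ✗ does not match
  D. m³: ✗ does not match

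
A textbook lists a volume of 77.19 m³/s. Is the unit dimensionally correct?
No

volume has SI base units: m^3
m³/s does NOT reduce to m^3; a valid unit for volume would be e.g. m³.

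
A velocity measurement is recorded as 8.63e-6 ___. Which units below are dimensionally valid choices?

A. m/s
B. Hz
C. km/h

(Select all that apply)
A, C

velocity has SI base units: m / s

Checking each option against m / s:
  A. m/s: ✓ matches
  B. Hz: ✗ does not match
  C. km/h: ✓ matches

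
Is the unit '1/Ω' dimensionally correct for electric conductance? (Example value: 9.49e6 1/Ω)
Yes

electric conductance has SI base units: A^2 * s^3 / (kg * m^2)
1/Ω reduces to the same SI base units, so it is a valid unit for electric conductance.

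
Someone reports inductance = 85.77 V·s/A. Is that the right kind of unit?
Yes

inductance has SI base units: kg * m^2 / (A^2 * s^2)
V·s/A reduces to the same SI base units, so it is a valid unit for inductance.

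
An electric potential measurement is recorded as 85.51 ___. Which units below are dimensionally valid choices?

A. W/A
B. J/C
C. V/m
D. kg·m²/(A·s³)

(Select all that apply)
A, B, D

electric potential has SI base units: kg * m^2 / (A * s^3)

Checking each option against kg * m^2 / (A * s^3):
  A. W/A: ✓ matches
  B. J/C: ✓ matches
  C. V/m: ✗ does not match
  D. kg·m²/(A·s³): ✓ matches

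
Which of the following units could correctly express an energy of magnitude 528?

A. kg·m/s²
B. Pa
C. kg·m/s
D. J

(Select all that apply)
D

energy has SI base units: kg * m^2 / s^2

Checking each option against kg * m^2 / s^2:
  A. kg·m/s²: ✗ does not match
  B. Pa: ✗ does not match
  C. kg·m/s: ✗ does not match
  D. J: ✓ matches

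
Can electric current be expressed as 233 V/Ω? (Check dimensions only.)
Yes

electric current has SI base units: A
V/Ω reduces to the same SI base units, so it is a valid unit for electric current.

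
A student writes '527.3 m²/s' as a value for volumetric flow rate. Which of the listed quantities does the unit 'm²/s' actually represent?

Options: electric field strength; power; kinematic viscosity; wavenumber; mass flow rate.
kinematic viscosity

volumetric flow rate should have units dimensionally equivalent to m^3 / s (e.g. m³/s).
The given unit 'm²/s' reduces to m^2 / s. Of the listed options, that is the dimensionality of kinematic viscosity.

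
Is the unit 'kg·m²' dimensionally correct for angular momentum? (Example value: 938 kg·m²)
No

angular momentum has SI base units: kg * m^2 / s
kg·m² does NOT reduce to kg * m^2 / s; a valid unit for angular momentum would be e.g. kg·m²/s.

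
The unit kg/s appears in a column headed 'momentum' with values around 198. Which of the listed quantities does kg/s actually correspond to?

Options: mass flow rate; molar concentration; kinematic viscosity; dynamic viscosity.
mass flow rate

momentum should have units dimensionally equivalent to kg * m / s (e.g. kg·m/s).
The given unit 'kg/s' reduces to kg / s. Of the listed options, that is the dimensionality of mass flow rate.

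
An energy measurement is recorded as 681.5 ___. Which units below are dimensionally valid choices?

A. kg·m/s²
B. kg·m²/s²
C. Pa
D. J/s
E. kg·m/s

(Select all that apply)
B

energy has SI base units: kg * m^2 / s^2

Checking each option against kg * m^2 / s^2:
  A. kg·m/s²: ✗ does not match
  B. kg·m²/s²: ✓ matches
  C. Pa: ✗ does not match
  D. J/s: ✗ does not match
  E. kg·m/s: ✗ does not match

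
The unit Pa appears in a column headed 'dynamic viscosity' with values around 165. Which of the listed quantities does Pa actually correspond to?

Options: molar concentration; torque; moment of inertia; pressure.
pressure

dynamic viscosity should have units dimensionally equivalent to kg / (m * s) (e.g. Pa·s).
The given unit 'Pa' reduces to kg / (m * s^2). Of the listed options, that is the dimensionality of pressure.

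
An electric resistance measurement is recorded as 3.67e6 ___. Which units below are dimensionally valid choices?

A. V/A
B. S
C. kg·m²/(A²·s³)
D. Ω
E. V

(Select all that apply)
A, C, D

electric resistance has SI base units: kg * m^2 / (A^2 * s^3)

Checking each option against kg * m^2 / (A^2 * s^3):
  A. V/A: ✓ matches
  B. S: ✗ does not match
  C. kg·m²/(A²·s³): ✓ matches
  D. Ω: ✓ matches
  E. V: ✗ does not match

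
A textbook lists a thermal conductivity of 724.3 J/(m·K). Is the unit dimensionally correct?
No

thermal conductivity has SI base units: kg * m / (s^3 * K)
J/(m·K) does NOT reduce to kg * m / (s^3 * K); a valid unit for thermal conductivity would be e.g. W/(m·K).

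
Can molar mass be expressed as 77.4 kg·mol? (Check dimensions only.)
No

molar mass has SI base units: kg / mol
kg·mol does NOT reduce to kg / mol; a valid unit for molar mass would be e.g. kg/mol.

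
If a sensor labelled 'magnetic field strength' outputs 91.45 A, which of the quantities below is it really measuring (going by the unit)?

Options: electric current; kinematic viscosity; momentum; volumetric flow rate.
electric current

magnetic field strength should have units dimensionally equivalent to A / m (e.g. A/m).
The given unit 'A' reduces to A. Of the listed options, that is the dimensionality of electric current.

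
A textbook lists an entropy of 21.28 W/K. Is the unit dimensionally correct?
No

entropy has SI base units: kg * m^2 / (s^2 * K)
W/K does NOT reduce to kg * m^2 / (s^2 * K); a valid unit for entropy would be e.g. J/K.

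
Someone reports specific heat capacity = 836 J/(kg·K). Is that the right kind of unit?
Yes

specific heat capacity has SI base units: m^2 / (s^2 * K)
J/(kg·K) reduces to the same SI base units, so it is a valid unit for specific heat capacity.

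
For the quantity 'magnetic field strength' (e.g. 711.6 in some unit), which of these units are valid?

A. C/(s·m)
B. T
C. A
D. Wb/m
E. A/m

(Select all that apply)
A, E

magnetic field strength has SI base units: A / m

Checking each option against A / m:
  A. C/(s·m): ✓ matches
  B. T: ✗ does not match
  C. A: ✗ does not match
  D. Wb/m: ✗ does not match
  E. A/m: ✓ matches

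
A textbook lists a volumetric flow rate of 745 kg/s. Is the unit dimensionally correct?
No

volumetric flow rate has SI base units: m^3 / s
kg/s does NOT reduce to m^3 / s; a valid unit for volumetric flow rate would be e.g. m³/s.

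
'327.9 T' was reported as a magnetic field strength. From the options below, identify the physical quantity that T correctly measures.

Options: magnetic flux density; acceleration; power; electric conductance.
magnetic flux density

magnetic field strength should have units dimensionally equivalent to A / m (e.g. A/m).
The given unit 'T' reduces to kg / (A * s^2). Of the listed options, that is the dimensionality of magnetic flux density.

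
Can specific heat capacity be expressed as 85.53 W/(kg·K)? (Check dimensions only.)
No

specific heat capacity has SI base units: m^2 / (s^2 * K)
W/(kg·K) does NOT reduce to m^2 / (s^2 * K); a valid unit for specific heat capacity would be e.g. J/(kg·K).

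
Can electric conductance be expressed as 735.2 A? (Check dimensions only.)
No

electric conductance has SI base units: A^2 * s^3 / (kg * m^2)
A does NOT reduce to A^2 * s^3 / (kg * m^2); a valid unit for electric conductance would be e.g. S.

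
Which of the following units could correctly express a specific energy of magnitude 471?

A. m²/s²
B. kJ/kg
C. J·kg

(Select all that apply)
A, B

specific energy has SI base units: m^2 / s^2

Checking each option against m^2 / s^2:
  A. m²/s²: ✓ matches
  B. kJ/kg: ✓ matches
  C. J·kg: ✗ does not match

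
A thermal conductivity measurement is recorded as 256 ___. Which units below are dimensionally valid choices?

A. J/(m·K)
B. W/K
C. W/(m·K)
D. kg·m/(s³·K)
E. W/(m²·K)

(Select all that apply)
C, D

thermal conductivity has SI base units: kg * m / (s^3 * K)

Checking each option against kg * m / (s^3 * K):
  A. J/(m·K): ✗ does not match
  B. W/K: ✗ does not match
  C. W/(m·K): ✓ matches
  D. kg·m/(s³·K): ✓ matches
  E. W/(m²·K): ✗ does not match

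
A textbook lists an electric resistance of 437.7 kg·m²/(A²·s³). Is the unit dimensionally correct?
Yes

electric resistance has SI base units: kg * m^2 / (A^2 * s^3)
kg·m²/(A²·s³) reduces to the same SI base units, so it is a valid unit for electric resistance.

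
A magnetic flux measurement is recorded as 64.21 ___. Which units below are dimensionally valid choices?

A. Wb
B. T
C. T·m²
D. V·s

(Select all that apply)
A, C, D

magnetic flux has SI base units: kg * m^2 / (A * s^2)

Checking each option against kg * m^2 / (A * s^2):
  A. Wb: ✓ matches
  B. T: ✗ does not match
  C. T·m²: ✓ matches
  D. V·s: ✓ matches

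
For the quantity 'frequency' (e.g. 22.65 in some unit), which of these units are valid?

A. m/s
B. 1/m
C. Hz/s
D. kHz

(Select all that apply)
D

frequency has SI base units: 1 / s

Checking each option against 1 / s:
  A. m/s: ✗ does not match
  B. 1/m: ✗ does not match
  C. Hz/s: ✗ does not match
  D. kHz: ✓ matches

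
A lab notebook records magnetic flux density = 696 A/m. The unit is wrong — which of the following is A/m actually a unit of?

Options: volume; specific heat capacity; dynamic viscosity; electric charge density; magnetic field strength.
magnetic field strength

magnetic flux density should have units dimensionally equivalent to kg / (A * s^2) (e.g. T).
The given unit 'A/m' reduces to A / m. Of the listed options, that is the dimensionality of magnetic field strength.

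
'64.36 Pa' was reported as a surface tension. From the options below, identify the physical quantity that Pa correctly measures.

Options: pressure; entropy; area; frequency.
pressure

surface tension should have units dimensionally equivalent to kg / s^2 (e.g. N/m).
The given unit 'Pa' reduces to kg / (m * s^2). Of the listed options, that is the dimensionality of pressure.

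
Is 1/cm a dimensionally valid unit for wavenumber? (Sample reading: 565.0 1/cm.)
Yes

wavenumber has SI base units: 1 / m
1/cm reduces to the same SI base units, so it is a valid unit for wavenumber.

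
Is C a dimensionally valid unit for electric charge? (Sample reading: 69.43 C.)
Yes

electric charge has SI base units: A * s
C reduces to the same SI base units, so it is a valid unit for electric charge.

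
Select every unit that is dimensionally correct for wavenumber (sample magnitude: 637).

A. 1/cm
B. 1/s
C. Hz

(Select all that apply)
A

wavenumber has SI base units: 1 / m

Checking each option against 1 / m:
  A. 1/cm: ✓ matches
  B. 1/s: ✗ does not match
  C. Hz: ✗ does not match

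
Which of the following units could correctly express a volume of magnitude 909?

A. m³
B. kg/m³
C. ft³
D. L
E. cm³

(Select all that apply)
A, C, D, E

volume has SI base units: m^3

Checking each option against m^3:
  A. m³: ✓ matches
  B. kg/m³: ✗ does not match
  C. ft³: ✓ matches
  D. L: ✓ matches
  E. cm³: ✓ matches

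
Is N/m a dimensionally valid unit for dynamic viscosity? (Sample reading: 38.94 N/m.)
No

dynamic viscosity has SI base units: kg / (m * s)
N/m does NOT reduce to kg / (m * s); a valid unit for dynamic viscosity would be e.g. Pa·s.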